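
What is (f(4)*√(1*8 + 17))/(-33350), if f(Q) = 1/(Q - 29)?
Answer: 1/166750 ≈ 5.9970e-6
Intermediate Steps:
f(Q) = 1/(-29 + Q)
(f(4)*√(1*8 + 17))/(-33350) = (√(1*8 + 17)/(-29 + 4))/(-33350) = (√(8 + 17)/(-25))*(-1/33350) = -√25/25*(-1/33350) = -1/25*5*(-1/33350) = -⅕*(-1/33350) = 1/166750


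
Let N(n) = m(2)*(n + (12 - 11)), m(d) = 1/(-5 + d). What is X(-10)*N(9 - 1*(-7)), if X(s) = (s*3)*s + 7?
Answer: -5219/3 ≈ -1739.7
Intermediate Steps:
X(s) = 7 + 3*s² (X(s) = (3*s)*s + 7 = 3*s² + 7 = 7 + 3*s²)
N(n) = -⅓ - n/3 (N(n) = (n + (12 - 11))/(-5 + 2) = (n + 1)/(-3) = -(1 + n)/3 = -⅓ - n/3)
X(-10)*N(9 - 1*(-7)) = (7 + 3*(-10)²)*(-⅓ - (9 - 1*(-7))/3) = (7 + 3*100)*(-⅓ - (9 + 7)/3) = (7 + 300)*(-⅓ - ⅓*16) = 307*(-⅓ - 16/3) = 307*(-17/3) = -5219/3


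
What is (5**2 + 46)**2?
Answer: 5041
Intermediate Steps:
(5**2 + 46)**2 = (25 + 46)**2 = 71**2 = 5041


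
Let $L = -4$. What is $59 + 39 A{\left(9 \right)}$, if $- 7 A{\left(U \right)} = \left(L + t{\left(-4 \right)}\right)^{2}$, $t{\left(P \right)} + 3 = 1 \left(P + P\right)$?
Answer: $- \frac{8362}{7} \approx -1194.6$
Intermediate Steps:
$t{\left(P \right)} = -3 + 2 P$ ($t{\left(P \right)} = -3 + 1 \left(P + P\right) = -3 + 1 \cdot 2 P = -3 + 2 P$)
$A{\left(U \right)} = - \frac{225}{7}$ ($A{\left(U \right)} = - \frac{\left(-4 + \left(-3 + 2 \left(-4\right)\right)\right)^{2}}{7} = - \frac{\left(-4 - 11\right)^{2}}{7} = - \frac{\left(-15\right)^{2}}{7} = \left(- \frac{1}{7}\right) 225 = - \frac{225}{7}$)
$59 + 39 A{\left(9 \right)} = 59 + 39 \left(- \frac{225}{7}\right) = 59 - \frac{8775}{7} = - \frac{8362}{7}$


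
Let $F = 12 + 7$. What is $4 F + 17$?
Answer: $93$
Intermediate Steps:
$F = 19$
$4 F + 17 = 4 \cdot 19 + 17 = 76 + 17 = 93$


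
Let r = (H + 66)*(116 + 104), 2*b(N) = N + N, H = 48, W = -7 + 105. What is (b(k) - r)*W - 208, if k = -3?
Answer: -2458342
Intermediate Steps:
W = 98
b(N) = N (b(N) = (N + N)/2 = (2*N)/2 = N)
r = 25080 (r = (48 + 66)*(116 + 104) = 114*220 = 25080)
(b(k) - r)*W - 208 = (-3 - 1*25080)*98 - 208 = (-3 - 25080)*98 - 208 = -25083*98 - 208 = -2458134 - 208 = -2458342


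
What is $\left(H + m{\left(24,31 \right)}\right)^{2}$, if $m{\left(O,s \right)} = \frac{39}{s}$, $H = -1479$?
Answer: $\frac{2098556100}{961} \approx 2.1837 \cdot 10^{6}$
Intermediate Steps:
$\left(H + m{\left(24,31 \right)}\right)^{2} = \left(-1479 + \frac{39}{31}\right)^{2} = \left(- \frac{45810}{31}\right)^{2} = \frac{2098556100}{961}$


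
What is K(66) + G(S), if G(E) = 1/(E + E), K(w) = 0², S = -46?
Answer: -1/92 ≈ -0.010870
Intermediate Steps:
K(w) = 0
G(E) = 1/(2*E)
K(66) + G(S) = 0 + (½)/(-46) = 0 + (½)*(-1/46) = 0 - 1/92 = -1/92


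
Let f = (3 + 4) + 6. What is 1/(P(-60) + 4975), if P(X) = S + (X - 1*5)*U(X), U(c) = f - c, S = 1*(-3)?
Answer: 1/227 ≈ 0.0044053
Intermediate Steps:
S = -3
f = 13 (f = 7 + 6 = 13)
U(c) = 13 - c
P(X) = -3 + (-5 + X)*(13 - X) (P(X) = -3 + (X - 1*5)*(13 - X) = -3 + (X - 5)*(13 - X) = -3 + (-5 + X)*(13 - X))
1/(P(-60) + 4975) = 1/((-68 - 1*(-60)² + 18*(-60)) + 4975) = 1/((-68 - 1*3600 - 1080) + 4975) = 1/((-68 - 3600 - 1080) + 4975) = 1/(-4748 + 4975) = 1/227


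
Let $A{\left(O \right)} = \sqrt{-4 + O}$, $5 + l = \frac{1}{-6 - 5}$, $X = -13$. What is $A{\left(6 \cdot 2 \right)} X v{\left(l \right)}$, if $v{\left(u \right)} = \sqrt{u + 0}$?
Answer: $- \frac{104 i \sqrt{77}}{11} \approx - 82.963 i$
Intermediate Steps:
$l = - \frac{56}{11}$ ($l = -5 + \frac{1}{-6 - 5} = -5 + \frac{1}{-11} = -5 - \frac{1}{11} = - \frac{56}{11} \approx -5.0909$)
$v{\left(u \right)} = \sqrt{u}$
$A{\left(6 \cdot 2 \right)} X v{\left(l \right)} = \sqrt{-4 + 6 \cdot 2} \left(-13\right) \sqrt{- \frac{56}{11}} = \sqrt{-4 + 12} \left(-13\right) \frac{2 i \sqrt{154}}{11} = \sqrt{8} \left(-13\right) \frac{2 i \sqrt{154}}{11} = 2 \sqrt{2} \left(-13\right) \frac{2 i \sqrt{154}}{11} = - 26 \sqrt{2} \frac{2 i \sqrt{154}}{11} = - \frac{104 i \sqrt{77}}{11}$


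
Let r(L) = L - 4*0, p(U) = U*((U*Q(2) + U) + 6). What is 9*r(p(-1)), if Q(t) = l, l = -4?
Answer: -81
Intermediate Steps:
Q(t) = -4
p(U) = U*(6 - 3*U) (p(U) = U*((U*(-4) + U) + 6) = U*((-4*U + U) + 6) = U*(-3*U + 6) = U*(6 - 3*U))
r(L) = L (r(L) = L + 0 = L)
9*r(p(-1)) = 9*(3*(-1)*(2 - 1*(-1))) = 9*(3*(-1)*(2 + 1)) = 9*(3*(-1)*3) = 9*(-9) = -81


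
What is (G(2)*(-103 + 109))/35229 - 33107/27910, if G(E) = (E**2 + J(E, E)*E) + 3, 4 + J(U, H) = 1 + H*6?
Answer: -387380001/327747130 ≈ -1.1819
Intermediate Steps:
J(U, H) = -3 + 6*H (J(U, H) = -4 + (1 + H*6) = -4 + (1 + 6*H) = -3 + 6*H)
G(E) = 3 + E**2 + E*(-3 + 6*E) (G(E) = (E**2 + (-3 + 6*E)*E) + 3 = (E**2 + E*(-3 + 6*E)) + 3 = 3 + E**2 + E*(-3 + 6*E))
(G(2)*(-103 + 109))/35229 - 33107/27910 = ((3 - 3*2 + 7*2**2)*(-103 + 109))/35229 - 33107/27910 = ((3 - 6 + 7*4)*6)*(1/35229) - 33107*1/27910 = ((3 - 6 + 28)*6)*(1/35229) - 33107/27910 = (25*6)*(1/35229) - 33107/27910 = 150*(1/35229) - 33107/27910 = 50/11743 - 33107/27910 = -387380001/327747130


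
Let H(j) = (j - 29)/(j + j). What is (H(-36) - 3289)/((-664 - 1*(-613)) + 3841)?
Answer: -236743/272880 ≈ -0.86757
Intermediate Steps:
H(j) = (-29 + j)/(2*j) (H(j) = (-29 + j)/((2*j)) = (-29 + j)*(1/(2*j)) = (-29 + j)/(2*j))
(H(-36) - 3289)/((-664 - 1*(-613)) + 3841) = ((½)*(-29 - 36)/(-36) - 3289)/((-664 - 1*(-613)) + 3841) = ((½)*(-1/36)*(-65) - 3289)/((-664 + 613) + 3841) = (65/72 - 3289)/(-51 + 3841) = -236743/72/3790 = -236743/72*1/3790 = -236743/272880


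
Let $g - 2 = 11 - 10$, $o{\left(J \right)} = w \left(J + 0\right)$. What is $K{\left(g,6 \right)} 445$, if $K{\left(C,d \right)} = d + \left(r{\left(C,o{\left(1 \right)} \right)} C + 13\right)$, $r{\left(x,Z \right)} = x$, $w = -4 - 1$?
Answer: $12460$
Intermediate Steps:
$w = -5$ ($w = -4 - 1 = -5$)
$o{\left(J \right)} = - 5 J$ ($o{\left(J \right)} = - 5 \left(J + 0\right) = - 5 J$)
$g = 3$ ($g = 2 + \left(11 - 10\right) = 2 + 1 = 3$)
$K{\left(C,d \right)} = 13 + d + C^{2}$ ($K{\left(C,d \right)} = d + \left(C C + 13\right) = d + \left(C^{2} + 13\right) = d + \left(13 + C^{2}\right) = 13 + d + C^{2}$)
$K{\left(g,6 \right)} 445 = \left(13 + 6 + 3^{2}\right) 445 = \left(13 + 6 + 9\right) 445 = 28 \cdot 445 = 12460$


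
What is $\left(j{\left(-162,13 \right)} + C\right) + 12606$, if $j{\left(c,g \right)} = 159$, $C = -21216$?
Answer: $-8451$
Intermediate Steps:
$\left(j{\left(-162,13 \right)} + C\right) + 12606 = \left(159 - 21216\right) + 12606 = -21057 + 12606 = -8451$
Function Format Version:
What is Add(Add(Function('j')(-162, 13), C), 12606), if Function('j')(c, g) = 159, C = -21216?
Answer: -8451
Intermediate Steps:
Add(Add(Function('j')(-162, 13), C), 12606) = Add(Add(159, -21216), 12606) = Add(-21057, 12606) = -8451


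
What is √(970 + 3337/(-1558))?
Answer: 3*√261038226/1558 ≈ 31.110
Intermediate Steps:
√(970 + 3337/(-1558)) = √(970 + 3337*(-1/1558)) = √(970 - 3337/1558) = √(1507923/1558) = 3*√261038226/1558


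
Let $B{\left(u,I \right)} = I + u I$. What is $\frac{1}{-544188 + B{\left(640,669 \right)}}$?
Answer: $- \frac{1}{115359} \approx -8.6686 \cdot 10^{-6}$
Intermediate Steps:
$B{\left(u,I \right)} = I + I u$
$\frac{1}{-544188 + B{\left(640,669 \right)}} = \frac{1}{-544188 + 669 \left(1 + 640\right)} = \frac{1}{-544188 + 669 \cdot 641} = \frac{1}{-544188 + 428829} = \frac{1}{-115359} = - \frac{1}{115359}$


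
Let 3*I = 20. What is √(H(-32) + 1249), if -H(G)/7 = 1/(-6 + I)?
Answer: √4954/2 ≈ 35.192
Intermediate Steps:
I = 20/3 (I = (⅓)*20 = 20/3 ≈ 6.6667)
H(G) = -21/2 (H(G) = -7/(-6 + 20/3) = -7/⅔ = -7*3/2 = -21/2)
√(H(-32) + 1249) = √(-21/2 + 1249) = √(2477/2) = √4954/2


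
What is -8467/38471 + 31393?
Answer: 1207711636/38471 ≈ 31393.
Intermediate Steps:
-8467/38471 + 31393 = 1207711636/38471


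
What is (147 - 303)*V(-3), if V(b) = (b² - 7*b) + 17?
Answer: -7332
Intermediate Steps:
V(b) = 17 + b² - 7*b
(147 - 303)*V(-3) = (147 - 303)*(17 + (-3)² - 7*(-3)) = -156*(17 + 9 + 21) = -156*47 = -7332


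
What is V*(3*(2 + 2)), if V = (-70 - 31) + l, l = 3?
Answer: -1176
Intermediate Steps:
V = -98 (V = (-70 - 31) + 3 = -101 + 3 = -98)
V*(3*(2 + 2)) = -294*(2 + 2) = -294*4 = -98*12 = -1176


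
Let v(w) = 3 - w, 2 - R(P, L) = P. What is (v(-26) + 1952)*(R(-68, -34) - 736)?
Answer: -1319346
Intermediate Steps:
R(P, L) = 2 - P
(v(-26) + 1952)*(R(-68, -34) - 736) = ((3 - 1*(-26)) + 1952)*((2 - 1*(-68)) - 736) = ((3 + 26) + 1952)*((2 + 68) - 736) = (29 + 1952)*(70 - 736) = 1981*(-666) = -1319346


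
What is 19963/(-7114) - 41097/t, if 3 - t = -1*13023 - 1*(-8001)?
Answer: -130892711/11915950 ≈ -10.985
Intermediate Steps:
t = 5025 (t = 3 - (-1*13023 - 1*(-8001)) = 3 - (-13023 + 8001) = 3 - 1*(-5022) = 3 + 5022 = 5025)
19963/(-7114) - 41097/t = 19963/(-7114) - 41097/5025 = 19963*(-1/7114) - 41097*1/5025 = -19963/7114 - 13699/1675 = -130892711/11915950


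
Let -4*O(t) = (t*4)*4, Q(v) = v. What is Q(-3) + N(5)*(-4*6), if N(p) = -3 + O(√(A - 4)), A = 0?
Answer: 69 + 192*I ≈ 69.0 + 192.0*I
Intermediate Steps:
O(t) = -4*t (O(t) = -t*4*4/4 = -4*t*4/4 = -4*t)
N(p) = -3 - 8*I (N(p) = -3 - 4*√(0 - 4) = -3 - 8*I)
Q(-3) + N(5)*(-4*6) = -3 + (-3 - 8*I)*(-4*6) = -3 + (-3 - 8*I)*(-24) = -3 + (72 + 192*I) = 69 + 192*I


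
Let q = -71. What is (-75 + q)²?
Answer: 21316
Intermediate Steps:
(-75 + q)² = (-75 - 71)² = (-146)² = 21316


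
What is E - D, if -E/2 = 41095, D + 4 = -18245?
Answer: -63941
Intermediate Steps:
D = -18249 (D = -4 - 18245 = -18249)
E = -82190 (E = -2*41095 = -82190)
E - D = -82190 - 1*(-18249) = -82190 + 18249 = -63941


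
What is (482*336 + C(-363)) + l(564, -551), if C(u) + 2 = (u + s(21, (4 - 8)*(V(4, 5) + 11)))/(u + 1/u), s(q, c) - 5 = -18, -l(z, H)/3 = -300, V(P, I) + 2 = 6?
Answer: 10729440494/65885 ≈ 1.6285e+5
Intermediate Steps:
V(P, I) = 4 (V(P, I) = -2 + 6 = 4)
l(z, H) = 900 (l(z, H) = -3*(-300) = 900)
s(q, c) = -13 (s(q, c) = 5 - 18 = -13)
C(u) = -2 + (-13 + u)/(u + 1/u) (C(u) = -2 + (u - 13)/(u + 1/u) = -2 + (-13 + u)/(u + 1/u))
(482*336 + C(-363)) + l(564, -551) = (482*336 + (-2 - 1*(-363)**2 - 13*(-363))/(1 + (-363)**2)) + 900 = (161952 + (-2 - 1*131769 + 4719)/(1 + 131769)) + 900 = (161952 + (-2 - 131769 + 4719)/131770) + 900 = (161952 + (1/131770)*(-127052)) + 900 = (161952 - 63526/65885) + 900 = 10670143994/65885 + 900 = 10729440494/65885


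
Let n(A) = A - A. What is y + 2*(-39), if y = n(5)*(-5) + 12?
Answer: -66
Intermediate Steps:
n(A) = 0
y = 12 (y = 0*(-5) + 12 = 0 + 12 = 12)
y + 2*(-39) = 12 + 2*(-39) = 12 - 78 = -66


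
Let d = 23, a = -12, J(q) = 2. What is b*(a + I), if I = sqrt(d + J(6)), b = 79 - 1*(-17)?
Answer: -672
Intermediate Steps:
b = 96 (b = 79 + 17 = 96)
I = 5 (I = sqrt(23 + 2) = sqrt(25) = 5)
b*(a + I) = 96*(-12 + 5) = 96*(-7) = -672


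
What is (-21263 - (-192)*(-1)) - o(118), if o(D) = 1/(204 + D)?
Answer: -6908511/322 ≈ -21455.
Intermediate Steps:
(-21263 - (-192)*(-1)) - o(118) = (-21263 - (-192)*(-1)) - 1/(204 + 118) = (-21263 - 1*192) - 1/322 = (-21263 - 192) - 1*1/322 = -21455 - 1/322 = -6908511/322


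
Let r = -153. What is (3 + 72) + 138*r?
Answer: -21039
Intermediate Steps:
(3 + 72) + 138*r = (3 + 72) + 138*(-153) = 75 - 21114 = -21039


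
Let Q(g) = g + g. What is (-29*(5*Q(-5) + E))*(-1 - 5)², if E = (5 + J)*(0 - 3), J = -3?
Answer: 58464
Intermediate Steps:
E = -6 (E = (5 - 3)*(0 - 3) = 2*(-3) = -6)
Q(g) = 2*g
(-29*(5*Q(-5) + E))*(-1 - 5)² = (-29*(5*(2*(-5)) - 6))*(-1 - 5)² = -29*(5*(-10) - 6)*(-6)² = -29*(-50 - 6)*36 = -29*(-56)*36 = 1624*36 = 58464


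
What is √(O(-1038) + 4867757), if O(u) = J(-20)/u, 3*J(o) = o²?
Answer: 11*√10836230237/519 ≈ 2206.3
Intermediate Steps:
J(o) = o²/3
O(u) = 400/(3*u) (O(u) = ((⅓)*(-20)²)/u = ((⅓)*400)/u = 400/(3*u))
√(O(-1038) + 4867757) = √((400/3)/(-1038) + 4867757) = √((400/3)*(-1/1038) + 4867757) = √(-200/1557 + 4867757) = √(7579097449/1557) = 11*√10836230237/519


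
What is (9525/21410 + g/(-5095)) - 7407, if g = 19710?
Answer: -32334331155/4363358 ≈ -7410.4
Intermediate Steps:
(9525/21410 + g/(-5095)) - 7407 = (9525/21410 + 19710/(-5095)) - 7407 = (9525*(1/21410) + 19710*(-1/5095)) - 7407 = (1905/4282 - 3942/1019) - 7407 = -14938449/4363358 - 7407 = -32334331155/4363358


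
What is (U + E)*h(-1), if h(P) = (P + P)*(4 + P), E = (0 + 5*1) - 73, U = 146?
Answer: -468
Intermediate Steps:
E = -68 (E = (0 + 5) - 73 = 5 - 73 = -68)
h(P) = 2*P*(4 + P) (h(P) = (2*P)*(4 + P) = 2*P*(4 + P))
(U + E)*h(-1) = (146 - 68)*(2*(-1)*(4 - 1)) = 78*(2*(-1)*3) = 78*(-6) = -468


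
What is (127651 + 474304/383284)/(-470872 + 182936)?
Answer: -12231765047/27590315456 ≈ -0.44334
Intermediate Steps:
(127651 + 474304/383284)/(-470872 + 182936) = (127651 + 474304*(1/383284))/(-287936) = (127651 + 118576/95821)*(-1/287936) = (12231765047/95821)*(-1/287936) = -12231765047/27590315456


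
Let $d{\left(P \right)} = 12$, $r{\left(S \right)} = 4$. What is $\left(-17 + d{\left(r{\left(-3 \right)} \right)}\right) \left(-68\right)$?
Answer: $340$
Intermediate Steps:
$\left(-17 + d{\left(r{\left(-3 \right)} \right)}\right) \left(-68\right) = \left(-17 + 12\right) \left(-68\right) = \left(-5\right) \left(-68\right) = 340$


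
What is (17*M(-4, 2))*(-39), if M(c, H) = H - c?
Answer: -3978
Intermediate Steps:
(17*M(-4, 2))*(-39) = (17*(2 - 1*(-4)))*(-39) = (17*(2 + 4))*(-39) = (17*6)*(-39) = 102*(-39) = -3978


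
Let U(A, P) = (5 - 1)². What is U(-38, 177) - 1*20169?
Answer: -20153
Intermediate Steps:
U(A, P) = 16 (U(A, P) = 4² = 16)
U(-38, 177) - 1*20169 = 16 - 1*20169 = 16 - 20169 = -20153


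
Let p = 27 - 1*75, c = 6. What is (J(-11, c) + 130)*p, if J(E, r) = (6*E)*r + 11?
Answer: 12240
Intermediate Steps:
J(E, r) = 11 + 6*E*r (J(E, r) = 6*E*r + 11 = 11 + 6*E*r)
p = -48 (p = 27 - 75 = -48)
(J(-11, c) + 130)*p = ((11 + 6*(-11)*6) + 130)*(-48) = ((11 - 396) + 130)*(-48) = (-385 + 130)*(-48) = -255*(-48) = 12240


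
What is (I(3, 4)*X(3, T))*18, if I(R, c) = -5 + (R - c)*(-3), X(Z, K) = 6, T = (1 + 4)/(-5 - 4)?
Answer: -216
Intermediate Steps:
T = -5/9 (T = 5/(-9) = 5*(-⅑) = -5/9 ≈ -0.55556)
I(R, c) = -5 - 3*R + 3*c (I(R, c) = -5 + (-3*R + 3*c) = -5 - 3*R + 3*c)
(I(3, 4)*X(3, T))*18 = ((-5 - 3*3 + 3*4)*6)*18 = ((-5 - 9 + 12)*6)*18 = -2*6*18 = -12*18 = -216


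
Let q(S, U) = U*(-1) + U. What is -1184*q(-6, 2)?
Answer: 0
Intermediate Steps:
q(S, U) = 0 (q(S, U) = -U + U = 0)
-1184*q(-6, 2) = -1184*0 = 0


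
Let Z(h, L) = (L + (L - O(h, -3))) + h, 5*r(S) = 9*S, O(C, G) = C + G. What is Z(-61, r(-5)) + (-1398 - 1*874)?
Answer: -2287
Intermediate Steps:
r(S) = 9*S/5 (r(S) = (9*S)/5 = 9*S/5)
Z(h, L) = 3 + 2*L (Z(h, L) = (L + (L - (h - 3))) + h = (L + (L - (-3 + h))) + h = (L + (L + (3 - h))) + h = (L + (3 + L - h)) + h = (3 - h + 2*L) + h = 3 + 2*L)
Z(-61, r(-5)) + (-1398 - 1*874) = (3 + 2*((9/5)*(-5))) + (-1398 - 1*874) = (3 + 2*(-9)) + (-1398 - 874) = (3 - 18) - 2272 = -15 - 2272 = -2287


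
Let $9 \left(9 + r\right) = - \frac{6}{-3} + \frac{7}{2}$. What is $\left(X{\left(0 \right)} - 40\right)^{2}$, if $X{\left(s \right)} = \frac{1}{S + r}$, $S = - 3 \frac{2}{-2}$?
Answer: $\frac{15194404}{9409} \approx 1614.9$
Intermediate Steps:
$S = 3$ ($S = - 3 \cdot 2 \left(- \frac{1}{2}\right) = \left(-3\right) \left(-1\right) = 3$)
$r = - \frac{151}{18}$ ($r = -9 + \frac{- \frac{6}{-3} + \frac{7}{2}}{9} = -9 + \frac{\left(-6\right) \left(- \frac{1}{3}\right) + 7 \cdot \frac{1}{2}}{9} = -9 + \frac{2 + \frac{7}{2}}{9} = -9 + \frac{1}{9} \cdot \frac{11}{2} = -9 + \frac{11}{18} = - \frac{151}{18} \approx -8.3889$)
$X{\left(s \right)} = - \frac{18}{97}$ ($X{\left(s \right)} = \frac{1}{3 - \frac{151}{18}} = \frac{1}{- \frac{97}{18}} = - \frac{18}{97}$)
$\left(X{\left(0 \right)} - 40\right)^{2} = \left(- \frac{18}{97} - 40\right)^{2} = \left(- \frac{3898}{97}\right)^{2} = \frac{15194404}{9409}$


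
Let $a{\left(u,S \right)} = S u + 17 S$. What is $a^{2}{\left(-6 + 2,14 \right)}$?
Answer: $33124$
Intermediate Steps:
$a{\left(u,S \right)} = 17 S + S u$
$a^{2}{\left(-6 + 2,14 \right)} = \left(14 \left(17 + \left(-6 + 2\right)\right)\right)^{2} = \left(14 \left(17 - 4\right)\right)^{2} = \left(14 \cdot 13\right)^{2} = 182^{2} = 33124$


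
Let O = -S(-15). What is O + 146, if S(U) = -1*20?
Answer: 166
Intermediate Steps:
S(U) = -20
O = 20 (O = -1*(-20) = 20)
O + 146 = 20 + 146 = 166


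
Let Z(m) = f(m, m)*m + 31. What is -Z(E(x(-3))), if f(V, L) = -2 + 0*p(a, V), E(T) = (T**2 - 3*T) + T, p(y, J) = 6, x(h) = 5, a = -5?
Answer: -1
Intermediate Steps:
E(T) = T**2 - 2*T
f(V, L) = -2 (f(V, L) = -2 + 0*6 = -2 + 0 = -2)
Z(m) = 31 - 2*m (Z(m) = -2*m + 31 = 31 - 2*m)
-Z(E(x(-3))) = -(31 - 10*(-2 + 5)) = -(31 - 10*3) = -(31 - 2*15) = -(31 - 30) = -1*1 = -1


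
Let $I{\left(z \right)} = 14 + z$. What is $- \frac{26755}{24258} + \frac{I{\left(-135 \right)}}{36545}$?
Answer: $- \frac{980696693}{886508610} \approx -1.1062$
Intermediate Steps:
$- \frac{26755}{24258} + \frac{I{\left(-135 \right)}}{36545} = - \frac{26755}{24258} + \frac{14 - 135}{36545} = \left(-26755\right) \frac{1}{24258} - \frac{121}{36545} = - \frac{26755}{24258} - \frac{121}{36545} = - \frac{980696693}{886508610}$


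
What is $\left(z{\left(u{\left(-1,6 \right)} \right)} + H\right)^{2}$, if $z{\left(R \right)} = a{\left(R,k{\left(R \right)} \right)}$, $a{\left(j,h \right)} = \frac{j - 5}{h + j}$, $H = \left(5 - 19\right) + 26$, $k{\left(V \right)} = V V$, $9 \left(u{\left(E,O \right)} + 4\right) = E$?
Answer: $\frac{34187409}{268324} \approx 127.41$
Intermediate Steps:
$u{\left(E,O \right)} = -4 + \frac{E}{9}$
$k{\left(V \right)} = V^{2}$
$H = 12$ ($H = -14 + 26 = 12$)
$a{\left(j,h \right)} = \frac{-5 + j}{h + j}$
$z{\left(R \right)} = \frac{-5 + R}{R + R^{2}}$ ($z{\left(R \right)} = \frac{-5 + R}{R^{2} + R} = \frac{-5 + R}{R + R^{2}}$)
$\left(z{\left(u{\left(-1,6 \right)} \right)} + H\right)^{2} = \left(\frac{-5 + \left(-4 + \frac{1}{9} \left(-1\right)\right)}{\left(-4 + \frac{1}{9} \left(-1\right)\right) \left(1 + \left(-4 + \frac{1}{9} \left(-1\right)\right)\right)} + 12\right)^{2} = \left(\frac{-5 - \frac{37}{9}}{\left(-4 - \frac{1}{9}\right) \left(1 - \frac{37}{9}\right)} + 12\right)^{2} = \left(\frac{-5 - \frac{37}{9}}{\left(- \frac{37}{9}\right) \left(1 - \frac{37}{9}\right)} + 12\right)^{2} = \left(\left(- \frac{9}{37}\right) \frac{1}{- \frac{28}{9}} \left(- \frac{82}{9}\right) + 12\right)^{2} = \left(\left(- \frac{9}{37}\right) \left(- \frac{9}{28}\right) \left(- \frac{82}{9}\right) + 12\right)^{2} = \left(- \frac{369}{518} + 12\right)^{2} = \left(\frac{5847}{518}\right)^{2} = \frac{34187409}{268324}$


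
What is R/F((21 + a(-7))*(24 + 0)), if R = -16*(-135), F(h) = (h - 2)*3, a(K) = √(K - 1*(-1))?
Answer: 18072/12773 - 864*I*√6/12773 ≈ 1.4149 - 0.16569*I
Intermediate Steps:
a(K) = √(1 + K) (a(K) = √(K + 1) = √(1 + K))
F(h) = -6 + 3*h (F(h) = (-2 + h)*3 = -6 + 3*h)
R = 2160
R/F((21 + a(-7))*(24 + 0)) = 2160/(-6 + 3*((21 + √(1 - 7))*(24 + 0))) = 2160/(-6 + 3*((21 + √(-6))*24)) = 2160/(-6 + 3*((21 + I*√6)*24)) = 2160/(-6 + 3*(504 + 24*I*√6)) = 2160/(-6 + (1512 + 72*I*√6)) = 2160/(1506 + 72*I*√6)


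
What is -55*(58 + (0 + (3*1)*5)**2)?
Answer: -15565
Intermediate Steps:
-55*(58 + (0 + (3*1)*5)**2) = -55*(58 + (0 + 3*5)**2) = -55*(58 + (0 + 15)**2) = -55*(58 + 15**2) = -55*(58 + 225) = -55*283 = -15565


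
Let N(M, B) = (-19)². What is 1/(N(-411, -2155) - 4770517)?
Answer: -1/4770156 ≈ -2.0964e-7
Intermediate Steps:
N(M, B) = 361
1/(N(-411, -2155) - 4770517) = 1/(361 - 4770517) = 1/(-4770156) = -1/4770156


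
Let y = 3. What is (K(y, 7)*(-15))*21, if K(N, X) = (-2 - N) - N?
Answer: 2520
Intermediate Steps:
K(N, X) = -2 - 2*N
(K(y, 7)*(-15))*21 = ((-2 - 2*3)*(-15))*21 = ((-2 - 6)*(-15))*21 = -8*(-15)*21 = 120*21 = 2520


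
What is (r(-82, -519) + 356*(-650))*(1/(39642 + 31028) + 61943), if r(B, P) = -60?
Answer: -101321888377406/7067 ≈ -1.4337e+10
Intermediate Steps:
(r(-82, -519) + 356*(-650))*(1/(39642 + 31028) + 61943) = (-60 + 356*(-650))*(1/(39642 + 31028) + 61943) = (-60 - 231400)*(1/70670 + 61943) = -231460*(1/70670 + 61943) = -231460*4377511811/70670 = -101321888377406/7067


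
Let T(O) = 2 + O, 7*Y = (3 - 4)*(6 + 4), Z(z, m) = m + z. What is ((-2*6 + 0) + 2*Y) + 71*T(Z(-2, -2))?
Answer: -1098/7 ≈ -156.86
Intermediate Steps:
Y = -10/7 (Y = ((3 - 4)*(6 + 4))/7 = (-1*10)/7 = (1/7)*(-10) = -10/7 ≈ -1.4286)
((-2*6 + 0) + 2*Y) + 71*T(Z(-2, -2)) = ((-2*6 + 0) + 2*(-10/7)) + 71*(2 + (-2 - 2)) = ((-12 + 0) - 20/7) + 71*(2 - 4) = (-12 - 20/7) + 71*(-2) = -104/7 - 142 = -1098/7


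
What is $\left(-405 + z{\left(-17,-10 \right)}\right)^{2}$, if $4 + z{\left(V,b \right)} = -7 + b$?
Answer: $181476$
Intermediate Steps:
$z{\left(V,b \right)} = -11 + b$ ($z{\left(V,b \right)} = -4 + \left(-7 + b\right) = -11 + b$)
$\left(-405 + z{\left(-17,-10 \right)}\right)^{2} = \left(-405 - 21\right)^{2} = \left(-426\right)^{2} = 181476$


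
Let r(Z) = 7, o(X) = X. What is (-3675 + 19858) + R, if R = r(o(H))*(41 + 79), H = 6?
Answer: 17023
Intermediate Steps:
R = 840 (R = 7*(41 + 79) = 7*120 = 840)
(-3675 + 19858) + R = (-3675 + 19858) + 840 = 16183 + 840 = 17023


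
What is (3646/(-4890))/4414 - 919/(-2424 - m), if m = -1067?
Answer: 9915585559/14645056110 ≈ 0.67706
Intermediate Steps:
(3646/(-4890))/4414 - 919/(-2424 - m) = (3646/(-4890))/4414 - 919/(-2424 - 1*(-1067)) = (3646*(-1/4890))*(1/4414) - 919/(-2424 + 1067) = -1823/2445*1/4414 - 919/(-1357) = -1823/10792230 - 919*(-1/1357) = -1823/10792230 + 919/1357 = 9915585559/14645056110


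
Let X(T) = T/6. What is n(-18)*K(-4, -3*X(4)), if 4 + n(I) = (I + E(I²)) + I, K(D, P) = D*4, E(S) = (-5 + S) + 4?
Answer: -4528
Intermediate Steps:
X(T) = T/6 (X(T) = T*(⅙) = T/6)
E(S) = -1 + S
K(D, P) = 4*D
n(I) = -5 + I² + 2*I (n(I) = -4 + ((I + (-1 + I²)) + I) = -4 + ((-1 + I + I²) + I) = -4 + (-1 + I² + 2*I) = -5 + I² + 2*I)
n(-18)*K(-4, -3*X(4)) = (-5 + (-18)² + 2*(-18))*(4*(-4)) = (-5 + 324 - 36)*(-16) = 283*(-16) = -4528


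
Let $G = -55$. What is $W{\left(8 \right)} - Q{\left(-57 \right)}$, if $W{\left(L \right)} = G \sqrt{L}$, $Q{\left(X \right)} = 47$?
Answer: $-47 - 110 \sqrt{2} \approx -202.56$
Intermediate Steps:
$W{\left(L \right)} = - 55 \sqrt{L}$
$W{\left(8 \right)} - Q{\left(-57 \right)} = - 55 \sqrt{8} - 47 = - 55 \cdot 2 \sqrt{2} - 47 = - 110 \sqrt{2} - 47 = -47 - 110 \sqrt{2}$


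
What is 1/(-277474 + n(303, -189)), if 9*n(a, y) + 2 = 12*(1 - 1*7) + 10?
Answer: -9/2497330 ≈ -3.6038e-6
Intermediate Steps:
n(a, y) = -64/9 (n(a, y) = -2/9 + (12*(1 - 1*7) + 10)/9 = -2/9 + (12*(1 - 7) + 10)/9 = -2/9 + (12*(-6) + 10)/9 = -2/9 + (-72 + 10)/9 = -2/9 + (⅑)*(-62) = -2/9 - 62/9 = -64/9)
1/(-277474 + n(303, -189)) = 1/(-277474 - 64/9) = 1/(-2497330/9) = -9/2497330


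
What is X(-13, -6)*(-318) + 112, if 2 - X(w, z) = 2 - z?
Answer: 2020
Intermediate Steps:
X(w, z) = z (X(w, z) = 2 - (2 - z) = 2 + (-2 + z) = z)
X(-13, -6)*(-318) + 112 = -6*(-318) + 112 = 1908 + 112 = 2020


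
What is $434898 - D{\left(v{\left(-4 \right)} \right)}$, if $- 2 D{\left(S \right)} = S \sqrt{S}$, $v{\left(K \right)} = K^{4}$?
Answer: $436946$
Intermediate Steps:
$D{\left(S \right)} = - \frac{S^{\frac{3}{2}}}{2}$ ($D{\left(S \right)} = - \frac{S \sqrt{S}}{2} = - \frac{S^{\frac{3}{2}}}{2}$)
$434898 - D{\left(v{\left(-4 \right)} \right)} = 434898 - - \frac{\left(\left(-4\right)^{4}\right)^{\frac{3}{2}}}{2} = 434898 - - \frac{256^{\frac{3}{2}}}{2} = 434898 - \left(- \frac{1}{2}\right) 4096 = 434898 - -2048 = 434898 + 2048 = 436946$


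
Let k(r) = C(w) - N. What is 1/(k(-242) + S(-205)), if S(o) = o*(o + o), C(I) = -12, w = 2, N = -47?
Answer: 1/84085 ≈ 1.1893e-5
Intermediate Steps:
k(r) = 35 (k(r) = -12 - 1*(-47) = -12 + 47 = 35)
S(o) = 2*o² (S(o) = o*(2*o) = 2*o²)
1/(k(-242) + S(-205)) = 1/(35 + 2*(-205)²) = 1/(35 + 2*42025) = 1/(35 + 84050) = 1/84085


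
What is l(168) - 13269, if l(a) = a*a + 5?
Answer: 14960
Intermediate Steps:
l(a) = 5 + a**2 (l(a) = a**2 + 5 = 5 + a**2)
l(168) - 13269 = (5 + 168**2) - 13269 = (5 + 28224) - 13269 = 28229 - 13269 = 14960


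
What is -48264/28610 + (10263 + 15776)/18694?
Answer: -6048901/20570590 ≈ -0.29406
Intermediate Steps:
-48264/28610 + (10263 + 15776)/18694 = -48264*1/28610 + 26039*(1/18694) = -24132/14305 + 2003/1438 = -6048901/20570590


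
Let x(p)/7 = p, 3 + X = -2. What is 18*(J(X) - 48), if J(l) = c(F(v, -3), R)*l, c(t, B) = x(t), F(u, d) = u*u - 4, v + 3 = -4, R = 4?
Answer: -29214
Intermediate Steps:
v = -7 (v = -3 - 4 = -7)
X = -5 (X = -3 - 2 = -5)
F(u, d) = -4 + u² (F(u, d) = u² - 4 = -4 + u²)
x(p) = 7*p
c(t, B) = 7*t
J(l) = 315*l (J(l) = (7*(-4 + (-7)²))*l = (7*(-4 + 49))*l = (7*45)*l = 315*l)
18*(J(X) - 48) = 18*(315*(-5) - 48) = 18*(-1575 - 48) = 18*(-1623) = -29214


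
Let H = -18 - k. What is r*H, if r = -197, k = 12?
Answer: 5910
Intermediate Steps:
H = -30 (H = -18 - 1*12 = -18 - 12 = -30)
r*H = -197*(-30) = 5910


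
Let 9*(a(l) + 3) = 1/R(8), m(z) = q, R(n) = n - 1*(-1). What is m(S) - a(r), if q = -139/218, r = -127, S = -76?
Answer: 41497/17658 ≈ 2.3500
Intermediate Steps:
q = -139/218 (q = -139*1/218 = -139/218 ≈ -0.63761)
R(n) = 1 + n (R(n) = n + 1 = 1 + n)
m(z) = -139/218
a(l) = -242/81 (a(l) = -3 + 1/(9*(1 + 8)) = -3 + (1/9)/9 = -3 + (1/9)*(1/9) = -3 + 1/81 = -242/81)
m(S) - a(r) = -139/218 - 1*(-242/81) = -139/218 + 242/81 = 41497/17658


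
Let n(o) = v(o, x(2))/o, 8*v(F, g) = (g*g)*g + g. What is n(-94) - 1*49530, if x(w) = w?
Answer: -18623285/376 ≈ -49530.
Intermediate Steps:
v(F, g) = g/8 + g³/8 (v(F, g) = ((g*g)*g + g)/8 = (g²*g + g)/8 = (g³ + g)/8 = (g + g³)/8 = g/8 + g³/8)
n(o) = 5/(4*o) (n(o) = ((⅛)*2*(1 + 2²))/o = ((⅛)*2*(1 + 4))/o = ((⅛)*2*5)/o = 5/(4*o))
n(-94) - 1*49530 = (5/4)/(-94) - 1*49530 = (5/4)*(-1/94) - 49530 = -5/376 - 49530 = -18623285/376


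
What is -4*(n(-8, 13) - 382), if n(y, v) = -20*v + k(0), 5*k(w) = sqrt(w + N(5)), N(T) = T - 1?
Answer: 12832/5 ≈ 2566.4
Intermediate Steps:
N(T) = -1 + T
k(w) = sqrt(4 + w)/5 (k(w) = sqrt(w + (-1 + 5))/5 = sqrt(w + 4)/5 = sqrt(4 + w)/5)
n(y, v) = 2/5 - 20*v (n(y, v) = -20*v + sqrt(4 + 0)/5 = -20*v + sqrt(4)/5 = -20*v + (1/5)*2 = -20*v + 2/5 = 2/5 - 20*v)
-4*(n(-8, 13) - 382) = -4*((2/5 - 20*13) - 382) = -4*((2/5 - 260) - 382) = -4*(-1298/5 - 382) = -4*(-3208/5) = 12832/5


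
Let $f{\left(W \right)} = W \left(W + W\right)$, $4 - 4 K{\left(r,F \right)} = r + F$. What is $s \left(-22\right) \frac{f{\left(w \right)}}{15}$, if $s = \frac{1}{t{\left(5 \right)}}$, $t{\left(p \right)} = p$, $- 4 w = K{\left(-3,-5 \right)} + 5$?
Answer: $- \frac{176}{75} \approx -2.3467$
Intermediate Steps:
$K{\left(r,F \right)} = 1 - \frac{F}{4} - \frac{r}{4}$ ($K{\left(r,F \right)} = 1 - \frac{r + F}{4} = 1 - \frac{F + r}{4} = 1 - \left(\frac{F}{4} + \frac{r}{4}\right) = 1 - \frac{F}{4} - \frac{r}{4}$)
$w = -2$ ($w = - \frac{\left(1 - - \frac{5}{4} - - \frac{3}{4}\right) + 5}{4} = - \frac{\left(1 + \frac{5}{4} + \frac{3}{4}\right) + 5}{4} = - \frac{3 + 5}{4} = \left(- \frac{1}{4}\right) 8 = -2$)
$f{\left(W \right)} = 2 W^{2}$ ($f{\left(W \right)} = W 2 W = 2 W^{2}$)
$s = \frac{1}{5} \approx 0.2$
$s \left(-22\right) \frac{f{\left(w \right)}}{15} = \frac{1}{5} \left(-22\right) \frac{2 \left(-2\right)^{2}}{15} = - \frac{22 \cdot 2 \cdot 4 \cdot \frac{1}{15}}{5} = - \frac{22 \cdot 8 \cdot \frac{1}{15}}{5} = \left(- \frac{22}{5}\right) \frac{8}{15} = - \frac{176}{75}$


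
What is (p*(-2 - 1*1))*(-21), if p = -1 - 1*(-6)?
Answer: 315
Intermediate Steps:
p = 5 (p = -1 + 6 = 5)
(p*(-2 - 1*1))*(-21) = (5*(-2 - 1*1))*(-21) = (5*(-2 - 1))*(-21) = (5*(-3))*(-21) = -15*(-21) = 315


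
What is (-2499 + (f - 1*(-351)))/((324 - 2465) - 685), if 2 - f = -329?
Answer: 1817/2826 ≈ 0.64296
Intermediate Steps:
f = 331 (f = 2 - 1*(-329) = 2 + 329 = 331)
(-2499 + (f - 1*(-351)))/((324 - 2465) - 685) = (-2499 + (331 - 1*(-351)))/((324 - 2465) - 685) = (-2499 + (331 + 351))/(-2141 - 685) = (-2499 + 682)/(-2826) = -1817*(-1/2826) = 1817/2826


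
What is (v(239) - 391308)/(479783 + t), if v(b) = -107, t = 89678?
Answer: -391415/569461 ≈ -0.68734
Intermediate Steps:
(v(239) - 391308)/(479783 + t) = (-107 - 391308)/(479783 + 89678) = -391415/569461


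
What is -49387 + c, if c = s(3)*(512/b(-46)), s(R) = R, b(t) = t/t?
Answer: -47851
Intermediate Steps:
b(t) = 1
c = 1536 (c = 3*(512/1) = 3*(512*1) = 3*512 = 1536)
-49387 + c = -49387 + 1536 = -47851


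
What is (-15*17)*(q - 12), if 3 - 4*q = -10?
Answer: 8925/4 ≈ 2231.3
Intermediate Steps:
q = 13/4 (q = ¾ - ¼*(-10) = ¾ + 5/2 = 13/4 ≈ 3.2500)
(-15*17)*(q - 12) = (-15*17)*(13/4 - 12) = -255*(-35/4) = 8925/4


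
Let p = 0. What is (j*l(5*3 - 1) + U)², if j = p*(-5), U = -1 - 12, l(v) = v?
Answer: 169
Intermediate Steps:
U = -13
j = 0 (j = 0*(-5) = 0)
(j*l(5*3 - 1) + U)² = (0*(5*3 - 1) - 13)² = (0*(15 - 1) - 13)² = (0*14 - 13)² = (0 - 13)² = (-13)² = 169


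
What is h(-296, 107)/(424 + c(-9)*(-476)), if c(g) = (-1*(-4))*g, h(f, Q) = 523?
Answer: 523/17560 ≈ 0.029784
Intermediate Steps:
c(g) = 4*g
h(-296, 107)/(424 + c(-9)*(-476)) = 523/(424 + (4*(-9))*(-476)) = 523/(424 - 36*(-476)) = 523/(424 + 17136) = 523/17560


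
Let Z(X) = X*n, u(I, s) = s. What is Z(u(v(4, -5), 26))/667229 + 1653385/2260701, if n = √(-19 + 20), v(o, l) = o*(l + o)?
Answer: 1103245198391/1508405267529 ≈ 0.73140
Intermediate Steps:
n = 1 (n = √1 = 1)
Z(X) = X (Z(X) = X*1 = X)
Z(u(v(4, -5), 26))/667229 + 1653385/2260701 = 26/667229 + 1653385/2260701 = 1103245198391/1508405267529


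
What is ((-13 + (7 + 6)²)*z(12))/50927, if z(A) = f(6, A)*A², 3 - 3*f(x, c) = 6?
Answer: -22464/50927 ≈ -0.44110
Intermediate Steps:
f(x, c) = -1 (f(x, c) = 1 - ⅓*6 = 1 - 2 = -1)
z(A) = -A²
((-13 + (7 + 6)²)*z(12))/50927 = ((-13 + (7 + 6)²)*(-1*12²))/50927 = ((-13 + 13²)*(-1*144))*(1/50927) = ((-13 + 169)*(-144))*(1/50927) = (156*(-144))*(1/50927) = -22464*1/50927 = -22464/50927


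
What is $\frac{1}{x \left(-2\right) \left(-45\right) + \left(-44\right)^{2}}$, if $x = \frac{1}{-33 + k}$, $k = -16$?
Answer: $\frac{49}{94774} \approx 0.00051702$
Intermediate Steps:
$x = - \frac{1}{49}$ ($x = \frac{1}{-33 - 16} = \frac{1}{-49} = - \frac{1}{49} \approx -0.020408$)
$\frac{1}{x \left(-2\right) \left(-45\right) + \left(-44\right)^{2}} = \frac{1}{\left(- \frac{1}{49}\right) \left(-2\right) \left(-45\right) + \left(-44\right)^{2}} = \frac{1}{\frac{2}{49} \left(-45\right) + 1936} = \frac{1}{- \frac{90}{49} + 1936} = \frac{1}{\frac{94774}{49}} = \frac{49}{94774}$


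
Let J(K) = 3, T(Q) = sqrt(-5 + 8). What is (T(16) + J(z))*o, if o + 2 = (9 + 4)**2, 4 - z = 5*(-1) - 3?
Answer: 501 + 167*sqrt(3) ≈ 790.25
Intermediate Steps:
z = 12 (z = 4 - (5*(-1) - 3) = 4 - (-5 - 3) = 4 - 1*(-8) = 4 + 8 = 12)
T(Q) = sqrt(3)
o = 167 (o = -2 + (9 + 4)**2 = -2 + 13**2 = -2 + 169 = 167)
(T(16) + J(z))*o = (sqrt(3) + 3)*167 = (3 + sqrt(3))*167 = 501 + 167*sqrt(3)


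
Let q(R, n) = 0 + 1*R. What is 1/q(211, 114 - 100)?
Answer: 1/211 ≈ 0.0047393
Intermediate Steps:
q(R, n) = R (q(R, n) = 0 + R = R)
1/q(211, 114 - 100) = 1/211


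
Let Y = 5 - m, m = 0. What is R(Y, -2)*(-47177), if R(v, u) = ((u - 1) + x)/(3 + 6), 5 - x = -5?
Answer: -330239/9 ≈ -36693.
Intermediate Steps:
x = 10 (x = 5 - 1*(-5) = 5 + 5 = 10)
Y = 5 (Y = 5 - 1*0 = 5 + 0 = 5)
R(v, u) = 1 + u/9 (R(v, u) = ((u - 1) + 10)/(3 + 6) = ((-1 + u) + 10)/9 = (9 + u)*(1/9) = 1 + u/9)
R(Y, -2)*(-47177) = (1 + (1/9)*(-2))*(-47177) = (1 - 2/9)*(-47177) = (7/9)*(-47177) = -330239/9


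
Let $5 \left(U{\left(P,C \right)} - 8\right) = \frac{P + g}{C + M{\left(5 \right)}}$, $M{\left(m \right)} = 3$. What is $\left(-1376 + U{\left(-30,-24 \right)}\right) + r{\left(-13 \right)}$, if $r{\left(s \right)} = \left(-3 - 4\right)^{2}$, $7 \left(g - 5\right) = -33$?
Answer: $- \frac{969257}{735} \approx -1318.7$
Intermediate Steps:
$g = \frac{2}{7}$ ($g = 5 + \frac{1}{7} \left(-33\right) = 5 - \frac{33}{7} = \frac{2}{7} \approx 0.28571$)
$r{\left(s \right)} = 49$ ($r{\left(s \right)} = \left(-7\right)^{2} = 49$)
$U{\left(P,C \right)} = 8 + \frac{\frac{2}{7} + P}{5 \left(3 + C\right)}$ ($U{\left(P,C \right)} = 8 + \frac{\left(P + \frac{2}{7}\right) \frac{1}{C + 3}}{5} = 8 + \frac{\left(\frac{2}{7} + P\right) \frac{1}{3 + C}}{5} = 8 + \frac{\frac{1}{3 + C} \left(\frac{2}{7} + P\right)}{5} = 8 + \frac{\frac{2}{7} + P}{5 \left(3 + C\right)}$)
$\left(-1376 + U{\left(-30,-24 \right)}\right) + r{\left(-13 \right)} = \left(-1376 + \frac{842 + 7 \left(-30\right) + 280 \left(-24\right)}{35 \left(3 - 24\right)}\right) + 49 = \left(-1376 + \frac{842 - 210 - 6720}{35 \left(-21\right)}\right) + 49 = \left(-1376 + \frac{1}{35} \left(- \frac{1}{21}\right) \left(-6088\right)\right) + 49 = \left(-1376 + \frac{6088}{735}\right) + 49 = - \frac{1005272}{735} + 49 = - \frac{969257}{735}$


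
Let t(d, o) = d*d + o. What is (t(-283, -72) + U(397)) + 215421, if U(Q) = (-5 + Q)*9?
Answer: 298966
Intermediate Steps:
t(d, o) = o + d² (t(d, o) = d² + o = o + d²)
U(Q) = -45 + 9*Q
(t(-283, -72) + U(397)) + 215421 = ((-72 + (-283)²) + (-45 + 9*397)) + 215421 = ((-72 + 80089) + (-45 + 3573)) + 215421 = (80017 + 3528) + 215421 = 83545 + 215421 = 298966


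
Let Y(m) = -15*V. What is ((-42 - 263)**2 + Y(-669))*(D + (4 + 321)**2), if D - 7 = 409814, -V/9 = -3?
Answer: 47740608520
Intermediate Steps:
V = 27 (V = -9*(-3) = 27)
D = 409821 (D = 7 + 409814 = 409821)
Y(m) = -405 (Y(m) = -15*27 = -405)
((-42 - 263)**2 + Y(-669))*(D + (4 + 321)**2) = ((-42 - 263)**2 - 405)*(409821 + (4 + 321)**2) = ((-305)**2 - 405)*(409821 + 325**2) = (93025 - 405)*(409821 + 105625) = 92620*515446 = 47740608520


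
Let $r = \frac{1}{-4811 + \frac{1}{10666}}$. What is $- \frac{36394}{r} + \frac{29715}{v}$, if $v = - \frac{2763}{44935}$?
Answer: $\frac{857622227241350}{4911693} \approx 1.7461 \cdot 10^{8}$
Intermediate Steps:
$v = - \frac{2763}{44935}$ ($v = \left(-2763\right) \frac{1}{44935} = - \frac{2763}{44935} \approx -0.061489$)
$r = - \frac{10666}{51314125}$ ($r = \frac{1}{-4811 + \frac{1}{10666}} = \frac{1}{- \frac{51314125}{10666}} = - \frac{10666}{51314125} \approx -0.00020786$)
$- \frac{36394}{r} + \frac{29715}{v} = - \frac{36394}{- \frac{10666}{51314125}} + \frac{29715}{- \frac{2763}{44935}} = \left(-36394\right) \left(- \frac{51314125}{10666}\right) + 29715 \left(- \frac{44935}{2763}\right) = \frac{933763132625}{5333} - \frac{445081175}{921} = \frac{857622227241350}{4911693}$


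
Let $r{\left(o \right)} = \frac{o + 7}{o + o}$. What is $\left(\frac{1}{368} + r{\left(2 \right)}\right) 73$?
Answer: $\frac{60517}{368} \approx 164.45$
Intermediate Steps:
$r{\left(o \right)} = \frac{7 + o}{2 o}$
$\left(\frac{1}{368} + r{\left(2 \right)}\right) 73 = \left(\frac{1}{368} + \frac{7 + 2}{2 \cdot 2}\right) 73 = \left(\frac{1}{368} + \frac{1}{2} \cdot \frac{1}{2} \cdot 9\right) 73 = \left(\frac{1}{368} + \frac{9}{4}\right) 73 = \frac{829}{368} \cdot 73 = \frac{60517}{368}$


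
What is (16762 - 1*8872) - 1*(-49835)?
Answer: 57725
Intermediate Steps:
(16762 - 1*8872) - 1*(-49835) = (16762 - 8872) + 49835 = 7890 + 49835 = 57725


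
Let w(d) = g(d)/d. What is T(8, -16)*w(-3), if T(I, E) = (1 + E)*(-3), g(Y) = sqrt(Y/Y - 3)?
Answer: -15*I*sqrt(2) ≈ -21.213*I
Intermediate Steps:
g(Y) = I*sqrt(2) (g(Y) = sqrt(1 - 3) = sqrt(-2) = I*sqrt(2))
w(d) = I*sqrt(2)/d (w(d) = (I*sqrt(2))/d = I*sqrt(2)/d)
T(I, E) = -3 - 3*E
T(8, -16)*w(-3) = (-3 - 3*(-16))*(I*sqrt(2)/(-3)) = (-3 + 48)*(I*sqrt(2)*(-1/3)) = 45*(-I*sqrt(2)/3) = -15*I*sqrt(2)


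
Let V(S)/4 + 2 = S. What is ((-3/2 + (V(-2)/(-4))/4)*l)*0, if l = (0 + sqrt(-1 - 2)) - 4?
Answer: 0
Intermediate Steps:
V(S) = -8 + 4*S
l = -4 + I*sqrt(3) (l = (0 + sqrt(-3)) - 4 = (0 + I*sqrt(3)) - 4 = I*sqrt(3) - 4 = -4 + I*sqrt(3) ≈ -4.0 + 1.732*I)
((-3/2 + (V(-2)/(-4))/4)*l)*0 = ((-3/2 + ((-8 + 4*(-2))/(-4))/4)*(-4 + I*sqrt(3)))*0 = ((-3*1/2 - (-8 - 8)/4*(1/4))*(-4 + I*sqrt(3)))*0 = ((-3/2 - 1/4*(-16)*(1/4))*(-4 + I*sqrt(3)))*0 = ((-3/2 + 4*(1/4))*(-4 + I*sqrt(3)))*0 = ((-3/2 + 1)*(-4 + I*sqrt(3)))*0 = -(-4 + I*sqrt(3))/2*0 = (2 - I*sqrt(3)/2)*0 = 0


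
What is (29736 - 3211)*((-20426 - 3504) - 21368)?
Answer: -1201529450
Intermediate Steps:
(29736 - 3211)*((-20426 - 3504) - 21368) = 26525*(-23930 - 21368) = 26525*(-45298) = -1201529450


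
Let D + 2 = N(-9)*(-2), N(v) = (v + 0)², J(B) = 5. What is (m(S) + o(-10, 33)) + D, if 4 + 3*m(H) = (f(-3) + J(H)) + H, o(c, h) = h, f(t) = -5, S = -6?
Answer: -403/3 ≈ -134.33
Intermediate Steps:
N(v) = v²
m(H) = -4/3 + H/3 (m(H) = -4/3 + ((-5 + 5) + H)/3 = -4/3 + (0 + H)/3 = -4/3 + H/3)
D = -164 (D = -2 + (-9)²*(-2) = -2 + 81*(-2) = -2 - 162 = -164)
(m(S) + o(-10, 33)) + D = ((-4/3 + (⅓)*(-6)) + 33) - 164 = ((-4/3 - 2) + 33) - 164 = (-10/3 + 33) - 164 = 89/3 - 164 = -403/3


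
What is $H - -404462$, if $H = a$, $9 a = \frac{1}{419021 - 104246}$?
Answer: $\frac{1145830734451}{2832975} \approx 4.0446 \cdot 10^{5}$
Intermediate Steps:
$a = \frac{1}{2832975}$ ($a = \frac{1}{9 \left(419021 - 104246\right)} = \frac{1}{9 \cdot 314775} = \frac{1}{9} \cdot \frac{1}{314775} = \frac{1}{2832975} \approx 3.5299 \cdot 10^{-7}$)
$H = \frac{1}{2832975} \approx 3.5299 \cdot 10^{-7}$
$H - -404462 = \frac{1}{2832975} - -404462 = \frac{1}{2832975} + 404462 = \frac{1145830734451}{2832975}$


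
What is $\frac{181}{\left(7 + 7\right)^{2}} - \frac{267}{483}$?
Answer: $\frac{1671}{4508} \approx 0.37067$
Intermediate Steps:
$\frac{181}{\left(7 + 7\right)^{2}} - \frac{267}{483} = \frac{181}{14^{2}} - \frac{89}{161} = \frac{181}{196} - \frac{89}{161} = \frac{1671}{4508}$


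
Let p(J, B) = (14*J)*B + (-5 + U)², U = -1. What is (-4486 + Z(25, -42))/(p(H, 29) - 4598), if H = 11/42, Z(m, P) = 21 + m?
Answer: 13320/13367 ≈ 0.99648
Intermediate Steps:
H = 11/42 (H = 11*(1/42) = 11/42 ≈ 0.26190)
p(J, B) = 36 + 14*B*J (p(J, B) = (14*J)*B + (-5 - 1)² = 14*B*J + (-6)² = 14*B*J + 36 = 36 + 14*B*J)
(-4486 + Z(25, -42))/(p(H, 29) - 4598) = (-4486 + (21 + 25))/((36 + 14*29*(11/42)) - 4598) = (-4486 + 46)/((36 + 319/3) - 4598) = -4440/(427/3 - 4598) = -4440/(-13367/3) = -4440*(-3/13367) = 13320/13367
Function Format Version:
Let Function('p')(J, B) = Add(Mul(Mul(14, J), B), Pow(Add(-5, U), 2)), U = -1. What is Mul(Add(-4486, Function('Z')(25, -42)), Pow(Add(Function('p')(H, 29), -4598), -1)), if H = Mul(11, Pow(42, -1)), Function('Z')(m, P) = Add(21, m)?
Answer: Rational(13320, 13367) ≈ 0.99648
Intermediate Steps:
H = Rational(11, 42) (H = Mul(11, Rational(1, 42)) = Rational(11, 42) ≈ 0.26190)
Function('p')(J, B) = Add(36, Mul(14, B, J)) (Function('p')(J, B) = Add(Mul(Mul(14, J), B), Pow(Add(-5, -1), 2)) = Add(Mul(14, B, J), Pow(-6, 2)) = Add(Mul(14, B, J), 36) = Add(36, Mul(14, B, J)))
Mul(Add(-4486, Function('Z')(25, -42)), Pow(Add(Function('p')(H, 29), -4598), -1)) = Mul(Add(-4486, Add(21, 25)), Pow(Add(Add(36, Mul(14, 29, Rational(11, 42))), -4598), -1)) = Mul(Add(-4486, 46), Pow(Add(Add(36, Rational(319, 3)), -4598), -1)) = Mul(-4440, Pow(Add(Rational(427, 3), -4598), -1)) = Mul(-4440, Pow(Rational(-13367, 3), -1)) = Mul(-4440, Rational(-3, 13367)) = Rational(13320, 13367)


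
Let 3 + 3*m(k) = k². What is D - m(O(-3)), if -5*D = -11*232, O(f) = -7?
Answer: 7426/15 ≈ 495.07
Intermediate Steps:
m(k) = -1 + k²/3
D = 2552/5 (D = -(-11)*232/5 = -⅕*(-2552) = 2552/5 ≈ 510.40)
D - m(O(-3)) = 2552/5 - (-1 + (⅓)*(-7)²) = 2552/5 - (-1 + (⅓)*49) = 2552/5 - (-1 + 49/3) = 2552/5 - 1*46/3 = 2552/5 - 46/3 = 7426/15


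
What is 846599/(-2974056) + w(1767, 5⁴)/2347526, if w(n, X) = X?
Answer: -992777189537/3490836892728 ≈ -0.28440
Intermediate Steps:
846599/(-2974056) + w(1767, 5⁴)/2347526 = 846599/(-2974056) + 5⁴/2347526 = 846599*(-1/2974056) + 625*(1/2347526) = -846599/2974056 + 625/2347526 = -992777189537/3490836892728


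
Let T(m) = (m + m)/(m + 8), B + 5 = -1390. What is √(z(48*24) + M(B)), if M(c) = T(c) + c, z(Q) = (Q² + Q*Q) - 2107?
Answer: 2*√1274837475161/1387 ≈ 1628.1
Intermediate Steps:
z(Q) = -2107 + 2*Q² (z(Q) = (Q² + Q²) - 2107 = 2*Q² - 2107 = -2107 + 2*Q²)
B = -1395 (B = -5 - 1390 = -1395)
T(m) = 2*m/(8 + m) (T(m) = (2*m)/(8 + m) = 2*m/(8 + m))
M(c) = c + 2*c/(8 + c) (M(c) = 2*c/(8 + c) + c = c + 2*c/(8 + c))
√(z(48*24) + M(B)) = √((-2107 + 2*(48*24)²) - 1395*(10 - 1395)/(8 - 1395)) = √((-2107 + 2*1152²) - 1395*(-1385)/(-1387)) = √((-2107 + 2*1327104) - 1395*(-1/1387)*(-1385)) = √((-2107 + 2654208) - 1932075/1387) = √(2652101 - 1932075/1387) = √(3676532012/1387) = 2*√1274837475161/1387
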